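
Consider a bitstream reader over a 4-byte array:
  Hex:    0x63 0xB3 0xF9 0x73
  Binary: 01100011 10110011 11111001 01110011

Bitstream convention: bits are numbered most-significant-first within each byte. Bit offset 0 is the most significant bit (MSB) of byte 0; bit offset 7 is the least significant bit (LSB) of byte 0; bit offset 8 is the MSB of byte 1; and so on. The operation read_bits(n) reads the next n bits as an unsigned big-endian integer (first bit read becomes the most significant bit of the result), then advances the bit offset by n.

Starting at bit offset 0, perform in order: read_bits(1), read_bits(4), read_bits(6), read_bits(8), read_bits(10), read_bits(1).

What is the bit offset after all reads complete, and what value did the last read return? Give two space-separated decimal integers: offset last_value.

Read 1: bits[0:1] width=1 -> value=0 (bin 0); offset now 1 = byte 0 bit 1; 31 bits remain
Read 2: bits[1:5] width=4 -> value=12 (bin 1100); offset now 5 = byte 0 bit 5; 27 bits remain
Read 3: bits[5:11] width=6 -> value=29 (bin 011101); offset now 11 = byte 1 bit 3; 21 bits remain
Read 4: bits[11:19] width=8 -> value=159 (bin 10011111); offset now 19 = byte 2 bit 3; 13 bits remain
Read 5: bits[19:29] width=10 -> value=814 (bin 1100101110); offset now 29 = byte 3 bit 5; 3 bits remain
Read 6: bits[29:30] width=1 -> value=0 (bin 0); offset now 30 = byte 3 bit 6; 2 bits remain

Answer: 30 0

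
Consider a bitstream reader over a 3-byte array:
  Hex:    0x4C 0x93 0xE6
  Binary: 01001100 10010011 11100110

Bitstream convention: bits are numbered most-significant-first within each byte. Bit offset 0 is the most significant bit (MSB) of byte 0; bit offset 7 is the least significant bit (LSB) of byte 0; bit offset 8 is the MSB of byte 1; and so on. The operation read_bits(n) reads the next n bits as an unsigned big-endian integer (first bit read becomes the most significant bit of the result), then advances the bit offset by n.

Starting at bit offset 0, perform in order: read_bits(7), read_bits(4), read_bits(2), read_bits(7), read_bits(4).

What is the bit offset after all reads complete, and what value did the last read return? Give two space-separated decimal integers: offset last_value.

Answer: 24 6

Derivation:
Read 1: bits[0:7] width=7 -> value=38 (bin 0100110); offset now 7 = byte 0 bit 7; 17 bits remain
Read 2: bits[7:11] width=4 -> value=4 (bin 0100); offset now 11 = byte 1 bit 3; 13 bits remain
Read 3: bits[11:13] width=2 -> value=2 (bin 10); offset now 13 = byte 1 bit 5; 11 bits remain
Read 4: bits[13:20] width=7 -> value=62 (bin 0111110); offset now 20 = byte 2 bit 4; 4 bits remain
Read 5: bits[20:24] width=4 -> value=6 (bin 0110); offset now 24 = byte 3 bit 0; 0 bits remain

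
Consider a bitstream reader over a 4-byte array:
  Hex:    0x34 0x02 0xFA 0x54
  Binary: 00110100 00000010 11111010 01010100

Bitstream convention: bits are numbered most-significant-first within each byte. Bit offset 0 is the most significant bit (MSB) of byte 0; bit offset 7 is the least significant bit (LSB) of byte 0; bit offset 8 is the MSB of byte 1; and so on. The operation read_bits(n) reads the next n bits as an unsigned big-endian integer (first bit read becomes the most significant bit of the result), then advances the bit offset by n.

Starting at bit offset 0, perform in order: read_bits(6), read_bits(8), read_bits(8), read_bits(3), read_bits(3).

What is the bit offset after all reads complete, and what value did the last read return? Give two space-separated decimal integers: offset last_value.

Answer: 28 5

Derivation:
Read 1: bits[0:6] width=6 -> value=13 (bin 001101); offset now 6 = byte 0 bit 6; 26 bits remain
Read 2: bits[6:14] width=8 -> value=0 (bin 00000000); offset now 14 = byte 1 bit 6; 18 bits remain
Read 3: bits[14:22] width=8 -> value=190 (bin 10111110); offset now 22 = byte 2 bit 6; 10 bits remain
Read 4: bits[22:25] width=3 -> value=4 (bin 100); offset now 25 = byte 3 bit 1; 7 bits remain
Read 5: bits[25:28] width=3 -> value=5 (bin 101); offset now 28 = byte 3 bit 4; 4 bits remain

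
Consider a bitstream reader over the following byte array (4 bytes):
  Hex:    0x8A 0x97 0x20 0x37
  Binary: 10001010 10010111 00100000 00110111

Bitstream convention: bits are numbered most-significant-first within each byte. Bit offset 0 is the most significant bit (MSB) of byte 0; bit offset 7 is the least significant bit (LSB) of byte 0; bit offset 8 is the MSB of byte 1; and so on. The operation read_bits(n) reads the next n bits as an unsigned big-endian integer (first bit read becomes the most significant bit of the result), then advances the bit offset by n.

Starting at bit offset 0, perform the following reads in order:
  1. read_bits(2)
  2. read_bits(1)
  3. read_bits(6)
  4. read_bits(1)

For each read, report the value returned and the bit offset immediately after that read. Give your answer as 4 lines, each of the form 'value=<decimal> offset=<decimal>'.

Read 1: bits[0:2] width=2 -> value=2 (bin 10); offset now 2 = byte 0 bit 2; 30 bits remain
Read 2: bits[2:3] width=1 -> value=0 (bin 0); offset now 3 = byte 0 bit 3; 29 bits remain
Read 3: bits[3:9] width=6 -> value=21 (bin 010101); offset now 9 = byte 1 bit 1; 23 bits remain
Read 4: bits[9:10] width=1 -> value=0 (bin 0); offset now 10 = byte 1 bit 2; 22 bits remain

Answer: value=2 offset=2
value=0 offset=3
value=21 offset=9
value=0 offset=10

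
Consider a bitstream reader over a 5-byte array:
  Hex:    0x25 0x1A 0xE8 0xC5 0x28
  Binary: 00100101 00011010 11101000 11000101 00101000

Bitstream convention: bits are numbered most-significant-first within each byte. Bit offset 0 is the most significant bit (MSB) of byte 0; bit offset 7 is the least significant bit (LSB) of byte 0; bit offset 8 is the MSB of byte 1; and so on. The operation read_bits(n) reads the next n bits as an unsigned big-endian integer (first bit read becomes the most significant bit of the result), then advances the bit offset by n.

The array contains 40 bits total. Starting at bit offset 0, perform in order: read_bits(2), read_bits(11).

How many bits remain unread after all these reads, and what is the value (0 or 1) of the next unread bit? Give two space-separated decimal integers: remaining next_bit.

Read 1: bits[0:2] width=2 -> value=0 (bin 00); offset now 2 = byte 0 bit 2; 38 bits remain
Read 2: bits[2:13] width=11 -> value=1187 (bin 10010100011); offset now 13 = byte 1 bit 5; 27 bits remain

Answer: 27 0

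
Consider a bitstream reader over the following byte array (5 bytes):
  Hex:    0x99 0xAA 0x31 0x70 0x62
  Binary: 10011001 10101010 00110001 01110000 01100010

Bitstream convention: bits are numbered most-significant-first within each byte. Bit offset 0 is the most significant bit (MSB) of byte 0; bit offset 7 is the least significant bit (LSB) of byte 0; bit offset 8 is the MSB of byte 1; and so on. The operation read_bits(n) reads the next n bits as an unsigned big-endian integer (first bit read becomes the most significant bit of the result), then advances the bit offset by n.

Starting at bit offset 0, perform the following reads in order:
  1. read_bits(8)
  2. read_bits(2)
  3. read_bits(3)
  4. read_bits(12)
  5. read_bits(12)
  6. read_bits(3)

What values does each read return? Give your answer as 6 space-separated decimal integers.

Answer: 153 2 5 1122 3596 2

Derivation:
Read 1: bits[0:8] width=8 -> value=153 (bin 10011001); offset now 8 = byte 1 bit 0; 32 bits remain
Read 2: bits[8:10] width=2 -> value=2 (bin 10); offset now 10 = byte 1 bit 2; 30 bits remain
Read 3: bits[10:13] width=3 -> value=5 (bin 101); offset now 13 = byte 1 bit 5; 27 bits remain
Read 4: bits[13:25] width=12 -> value=1122 (bin 010001100010); offset now 25 = byte 3 bit 1; 15 bits remain
Read 5: bits[25:37] width=12 -> value=3596 (bin 111000001100); offset now 37 = byte 4 bit 5; 3 bits remain
Read 6: bits[37:40] width=3 -> value=2 (bin 010); offset now 40 = byte 5 bit 0; 0 bits remain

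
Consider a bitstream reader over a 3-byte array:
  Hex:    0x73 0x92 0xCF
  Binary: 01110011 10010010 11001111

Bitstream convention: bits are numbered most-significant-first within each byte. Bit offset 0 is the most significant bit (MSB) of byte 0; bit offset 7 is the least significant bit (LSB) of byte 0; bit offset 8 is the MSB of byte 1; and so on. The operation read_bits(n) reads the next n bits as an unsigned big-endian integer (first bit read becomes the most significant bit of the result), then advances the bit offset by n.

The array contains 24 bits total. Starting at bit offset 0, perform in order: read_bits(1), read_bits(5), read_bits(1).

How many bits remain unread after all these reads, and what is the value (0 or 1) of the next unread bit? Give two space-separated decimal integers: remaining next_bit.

Answer: 17 1

Derivation:
Read 1: bits[0:1] width=1 -> value=0 (bin 0); offset now 1 = byte 0 bit 1; 23 bits remain
Read 2: bits[1:6] width=5 -> value=28 (bin 11100); offset now 6 = byte 0 bit 6; 18 bits remain
Read 3: bits[6:7] width=1 -> value=1 (bin 1); offset now 7 = byte 0 bit 7; 17 bits remain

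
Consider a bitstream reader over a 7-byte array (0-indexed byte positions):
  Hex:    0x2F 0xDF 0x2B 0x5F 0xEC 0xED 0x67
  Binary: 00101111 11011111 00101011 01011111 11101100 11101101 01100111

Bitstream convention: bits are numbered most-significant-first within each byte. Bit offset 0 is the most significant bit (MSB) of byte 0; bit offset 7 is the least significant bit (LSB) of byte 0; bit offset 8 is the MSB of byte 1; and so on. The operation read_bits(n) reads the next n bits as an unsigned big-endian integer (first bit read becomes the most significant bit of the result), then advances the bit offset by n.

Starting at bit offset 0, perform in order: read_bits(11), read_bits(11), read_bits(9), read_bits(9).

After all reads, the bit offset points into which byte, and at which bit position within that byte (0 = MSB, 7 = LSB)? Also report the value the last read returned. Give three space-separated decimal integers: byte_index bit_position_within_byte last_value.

Answer: 5 0 492

Derivation:
Read 1: bits[0:11] width=11 -> value=382 (bin 00101111110); offset now 11 = byte 1 bit 3; 45 bits remain
Read 2: bits[11:22] width=11 -> value=1994 (bin 11111001010); offset now 22 = byte 2 bit 6; 34 bits remain
Read 3: bits[22:31] width=9 -> value=431 (bin 110101111); offset now 31 = byte 3 bit 7; 25 bits remain
Read 4: bits[31:40] width=9 -> value=492 (bin 111101100); offset now 40 = byte 5 bit 0; 16 bits remain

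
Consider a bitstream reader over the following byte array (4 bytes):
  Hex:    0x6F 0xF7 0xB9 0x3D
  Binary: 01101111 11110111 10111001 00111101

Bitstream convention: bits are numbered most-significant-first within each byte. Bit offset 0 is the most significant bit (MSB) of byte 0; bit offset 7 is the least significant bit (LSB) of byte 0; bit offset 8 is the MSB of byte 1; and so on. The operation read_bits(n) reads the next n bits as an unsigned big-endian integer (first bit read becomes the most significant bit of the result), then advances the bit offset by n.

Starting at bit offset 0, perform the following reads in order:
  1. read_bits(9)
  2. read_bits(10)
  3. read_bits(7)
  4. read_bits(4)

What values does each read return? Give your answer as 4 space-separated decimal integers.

Read 1: bits[0:9] width=9 -> value=223 (bin 011011111); offset now 9 = byte 1 bit 1; 23 bits remain
Read 2: bits[9:19] width=10 -> value=957 (bin 1110111101); offset now 19 = byte 2 bit 3; 13 bits remain
Read 3: bits[19:26] width=7 -> value=100 (bin 1100100); offset now 26 = byte 3 bit 2; 6 bits remain
Read 4: bits[26:30] width=4 -> value=15 (bin 1111); offset now 30 = byte 3 bit 6; 2 bits remain

Answer: 223 957 100 15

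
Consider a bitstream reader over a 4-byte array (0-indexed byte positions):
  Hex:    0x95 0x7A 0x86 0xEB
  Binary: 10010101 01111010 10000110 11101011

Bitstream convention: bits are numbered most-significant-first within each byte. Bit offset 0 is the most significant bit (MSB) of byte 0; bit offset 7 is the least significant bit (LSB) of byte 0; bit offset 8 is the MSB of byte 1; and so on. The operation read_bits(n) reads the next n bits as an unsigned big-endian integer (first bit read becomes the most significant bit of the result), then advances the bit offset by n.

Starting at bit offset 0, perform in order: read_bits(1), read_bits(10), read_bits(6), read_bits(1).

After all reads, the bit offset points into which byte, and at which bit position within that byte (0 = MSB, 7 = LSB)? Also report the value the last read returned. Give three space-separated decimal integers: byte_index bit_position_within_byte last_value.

Read 1: bits[0:1] width=1 -> value=1 (bin 1); offset now 1 = byte 0 bit 1; 31 bits remain
Read 2: bits[1:11] width=10 -> value=171 (bin 0010101011); offset now 11 = byte 1 bit 3; 21 bits remain
Read 3: bits[11:17] width=6 -> value=53 (bin 110101); offset now 17 = byte 2 bit 1; 15 bits remain
Read 4: bits[17:18] width=1 -> value=0 (bin 0); offset now 18 = byte 2 bit 2; 14 bits remain

Answer: 2 2 0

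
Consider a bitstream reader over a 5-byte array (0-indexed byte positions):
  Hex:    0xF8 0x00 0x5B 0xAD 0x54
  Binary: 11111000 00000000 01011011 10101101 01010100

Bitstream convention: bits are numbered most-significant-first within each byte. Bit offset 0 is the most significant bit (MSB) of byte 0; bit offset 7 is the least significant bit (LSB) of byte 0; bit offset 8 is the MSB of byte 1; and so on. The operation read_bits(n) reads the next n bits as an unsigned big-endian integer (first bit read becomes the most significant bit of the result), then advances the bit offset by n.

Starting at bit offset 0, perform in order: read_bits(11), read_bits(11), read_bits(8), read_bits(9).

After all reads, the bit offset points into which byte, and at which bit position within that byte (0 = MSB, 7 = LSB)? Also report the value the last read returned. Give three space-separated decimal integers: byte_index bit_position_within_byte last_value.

Answer: 4 7 170

Derivation:
Read 1: bits[0:11] width=11 -> value=1984 (bin 11111000000); offset now 11 = byte 1 bit 3; 29 bits remain
Read 2: bits[11:22] width=11 -> value=22 (bin 00000010110); offset now 22 = byte 2 bit 6; 18 bits remain
Read 3: bits[22:30] width=8 -> value=235 (bin 11101011); offset now 30 = byte 3 bit 6; 10 bits remain
Read 4: bits[30:39] width=9 -> value=170 (bin 010101010); offset now 39 = byte 4 bit 7; 1 bits remain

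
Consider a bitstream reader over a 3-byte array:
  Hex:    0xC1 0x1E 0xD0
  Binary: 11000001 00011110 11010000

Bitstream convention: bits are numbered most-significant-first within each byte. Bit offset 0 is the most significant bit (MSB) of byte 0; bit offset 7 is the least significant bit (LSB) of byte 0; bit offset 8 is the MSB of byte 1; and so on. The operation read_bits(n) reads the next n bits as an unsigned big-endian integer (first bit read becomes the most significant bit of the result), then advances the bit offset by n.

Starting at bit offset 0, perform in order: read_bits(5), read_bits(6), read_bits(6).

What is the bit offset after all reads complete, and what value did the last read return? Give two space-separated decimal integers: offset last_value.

Read 1: bits[0:5] width=5 -> value=24 (bin 11000); offset now 5 = byte 0 bit 5; 19 bits remain
Read 2: bits[5:11] width=6 -> value=8 (bin 001000); offset now 11 = byte 1 bit 3; 13 bits remain
Read 3: bits[11:17] width=6 -> value=61 (bin 111101); offset now 17 = byte 2 bit 1; 7 bits remain

Answer: 17 61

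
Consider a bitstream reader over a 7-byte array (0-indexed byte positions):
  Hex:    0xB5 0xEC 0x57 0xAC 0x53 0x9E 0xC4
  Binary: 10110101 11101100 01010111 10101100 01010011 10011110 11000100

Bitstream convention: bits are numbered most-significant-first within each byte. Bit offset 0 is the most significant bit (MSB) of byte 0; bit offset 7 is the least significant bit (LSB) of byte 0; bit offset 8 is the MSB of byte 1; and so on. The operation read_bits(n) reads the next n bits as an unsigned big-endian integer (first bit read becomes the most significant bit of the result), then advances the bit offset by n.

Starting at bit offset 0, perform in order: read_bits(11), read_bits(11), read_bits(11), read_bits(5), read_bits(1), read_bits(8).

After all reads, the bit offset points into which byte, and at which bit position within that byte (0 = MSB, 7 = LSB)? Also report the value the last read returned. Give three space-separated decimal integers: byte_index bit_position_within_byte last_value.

Read 1: bits[0:11] width=11 -> value=1455 (bin 10110101111); offset now 11 = byte 1 bit 3; 45 bits remain
Read 2: bits[11:22] width=11 -> value=789 (bin 01100010101); offset now 22 = byte 2 bit 6; 34 bits remain
Read 3: bits[22:33] width=11 -> value=1880 (bin 11101011000); offset now 33 = byte 4 bit 1; 23 bits remain
Read 4: bits[33:38] width=5 -> value=20 (bin 10100); offset now 38 = byte 4 bit 6; 18 bits remain
Read 5: bits[38:39] width=1 -> value=1 (bin 1); offset now 39 = byte 4 bit 7; 17 bits remain
Read 6: bits[39:47] width=8 -> value=207 (bin 11001111); offset now 47 = byte 5 bit 7; 9 bits remain

Answer: 5 7 207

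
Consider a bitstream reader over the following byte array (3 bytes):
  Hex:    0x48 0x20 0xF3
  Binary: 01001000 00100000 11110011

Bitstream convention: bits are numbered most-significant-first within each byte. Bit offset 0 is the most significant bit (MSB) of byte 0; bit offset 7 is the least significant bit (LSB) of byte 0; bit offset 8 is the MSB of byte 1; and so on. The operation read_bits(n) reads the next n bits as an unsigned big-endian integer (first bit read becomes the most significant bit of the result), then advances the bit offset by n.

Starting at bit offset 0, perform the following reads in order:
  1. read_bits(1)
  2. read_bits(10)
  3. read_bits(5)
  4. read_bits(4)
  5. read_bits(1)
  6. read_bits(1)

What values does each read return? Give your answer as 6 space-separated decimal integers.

Answer: 0 577 0 15 0 0

Derivation:
Read 1: bits[0:1] width=1 -> value=0 (bin 0); offset now 1 = byte 0 bit 1; 23 bits remain
Read 2: bits[1:11] width=10 -> value=577 (bin 1001000001); offset now 11 = byte 1 bit 3; 13 bits remain
Read 3: bits[11:16] width=5 -> value=0 (bin 00000); offset now 16 = byte 2 bit 0; 8 bits remain
Read 4: bits[16:20] width=4 -> value=15 (bin 1111); offset now 20 = byte 2 bit 4; 4 bits remain
Read 5: bits[20:21] width=1 -> value=0 (bin 0); offset now 21 = byte 2 bit 5; 3 bits remain
Read 6: bits[21:22] width=1 -> value=0 (bin 0); offset now 22 = byte 2 bit 6; 2 bits remain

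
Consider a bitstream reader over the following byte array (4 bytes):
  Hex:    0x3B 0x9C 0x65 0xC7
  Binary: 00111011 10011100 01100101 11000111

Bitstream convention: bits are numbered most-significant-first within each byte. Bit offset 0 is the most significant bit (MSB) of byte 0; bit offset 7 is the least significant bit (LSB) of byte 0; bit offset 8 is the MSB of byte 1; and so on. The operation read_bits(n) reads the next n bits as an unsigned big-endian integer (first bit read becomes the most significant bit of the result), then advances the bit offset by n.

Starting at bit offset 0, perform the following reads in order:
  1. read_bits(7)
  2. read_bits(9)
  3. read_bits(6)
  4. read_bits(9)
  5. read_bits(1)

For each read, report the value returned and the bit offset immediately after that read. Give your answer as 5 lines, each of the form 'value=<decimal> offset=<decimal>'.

Answer: value=29 offset=7
value=412 offset=16
value=25 offset=22
value=227 offset=31
value=1 offset=32

Derivation:
Read 1: bits[0:7] width=7 -> value=29 (bin 0011101); offset now 7 = byte 0 bit 7; 25 bits remain
Read 2: bits[7:16] width=9 -> value=412 (bin 110011100); offset now 16 = byte 2 bit 0; 16 bits remain
Read 3: bits[16:22] width=6 -> value=25 (bin 011001); offset now 22 = byte 2 bit 6; 10 bits remain
Read 4: bits[22:31] width=9 -> value=227 (bin 011100011); offset now 31 = byte 3 bit 7; 1 bits remain
Read 5: bits[31:32] width=1 -> value=1 (bin 1); offset now 32 = byte 4 bit 0; 0 bits remain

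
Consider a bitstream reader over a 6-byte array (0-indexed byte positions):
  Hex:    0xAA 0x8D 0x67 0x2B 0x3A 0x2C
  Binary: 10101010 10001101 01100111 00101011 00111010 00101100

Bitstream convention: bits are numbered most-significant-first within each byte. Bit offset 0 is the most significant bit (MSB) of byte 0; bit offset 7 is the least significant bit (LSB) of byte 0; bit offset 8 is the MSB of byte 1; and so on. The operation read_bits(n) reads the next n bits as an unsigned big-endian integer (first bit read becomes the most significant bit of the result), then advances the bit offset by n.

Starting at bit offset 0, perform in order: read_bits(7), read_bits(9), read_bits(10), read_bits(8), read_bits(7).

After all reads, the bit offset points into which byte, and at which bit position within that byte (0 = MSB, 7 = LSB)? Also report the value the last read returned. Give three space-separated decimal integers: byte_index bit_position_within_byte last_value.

Read 1: bits[0:7] width=7 -> value=85 (bin 1010101); offset now 7 = byte 0 bit 7; 41 bits remain
Read 2: bits[7:16] width=9 -> value=141 (bin 010001101); offset now 16 = byte 2 bit 0; 32 bits remain
Read 3: bits[16:26] width=10 -> value=412 (bin 0110011100); offset now 26 = byte 3 bit 2; 22 bits remain
Read 4: bits[26:34] width=8 -> value=172 (bin 10101100); offset now 34 = byte 4 bit 2; 14 bits remain
Read 5: bits[34:41] width=7 -> value=116 (bin 1110100); offset now 41 = byte 5 bit 1; 7 bits remain

Answer: 5 1 116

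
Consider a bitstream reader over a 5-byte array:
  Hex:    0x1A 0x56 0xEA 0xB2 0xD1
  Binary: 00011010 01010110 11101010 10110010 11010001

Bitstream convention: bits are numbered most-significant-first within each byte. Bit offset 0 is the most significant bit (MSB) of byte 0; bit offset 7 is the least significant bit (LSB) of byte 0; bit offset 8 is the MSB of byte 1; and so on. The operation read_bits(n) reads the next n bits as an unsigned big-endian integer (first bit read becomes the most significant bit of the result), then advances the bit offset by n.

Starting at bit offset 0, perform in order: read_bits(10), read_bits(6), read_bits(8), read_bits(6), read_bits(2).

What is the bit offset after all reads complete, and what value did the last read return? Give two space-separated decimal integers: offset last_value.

Read 1: bits[0:10] width=10 -> value=105 (bin 0001101001); offset now 10 = byte 1 bit 2; 30 bits remain
Read 2: bits[10:16] width=6 -> value=22 (bin 010110); offset now 16 = byte 2 bit 0; 24 bits remain
Read 3: bits[16:24] width=8 -> value=234 (bin 11101010); offset now 24 = byte 3 bit 0; 16 bits remain
Read 4: bits[24:30] width=6 -> value=44 (bin 101100); offset now 30 = byte 3 bit 6; 10 bits remain
Read 5: bits[30:32] width=2 -> value=2 (bin 10); offset now 32 = byte 4 bit 0; 8 bits remain

Answer: 32 2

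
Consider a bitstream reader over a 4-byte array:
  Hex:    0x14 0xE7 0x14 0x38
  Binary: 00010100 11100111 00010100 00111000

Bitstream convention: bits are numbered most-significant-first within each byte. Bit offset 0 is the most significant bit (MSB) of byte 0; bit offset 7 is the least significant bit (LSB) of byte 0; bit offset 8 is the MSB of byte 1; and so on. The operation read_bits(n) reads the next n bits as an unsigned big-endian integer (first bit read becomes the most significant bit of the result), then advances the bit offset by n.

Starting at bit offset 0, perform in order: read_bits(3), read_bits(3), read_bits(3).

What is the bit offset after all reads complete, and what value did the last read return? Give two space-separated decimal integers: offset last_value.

Read 1: bits[0:3] width=3 -> value=0 (bin 000); offset now 3 = byte 0 bit 3; 29 bits remain
Read 2: bits[3:6] width=3 -> value=5 (bin 101); offset now 6 = byte 0 bit 6; 26 bits remain
Read 3: bits[6:9] width=3 -> value=1 (bin 001); offset now 9 = byte 1 bit 1; 23 bits remain

Answer: 9 1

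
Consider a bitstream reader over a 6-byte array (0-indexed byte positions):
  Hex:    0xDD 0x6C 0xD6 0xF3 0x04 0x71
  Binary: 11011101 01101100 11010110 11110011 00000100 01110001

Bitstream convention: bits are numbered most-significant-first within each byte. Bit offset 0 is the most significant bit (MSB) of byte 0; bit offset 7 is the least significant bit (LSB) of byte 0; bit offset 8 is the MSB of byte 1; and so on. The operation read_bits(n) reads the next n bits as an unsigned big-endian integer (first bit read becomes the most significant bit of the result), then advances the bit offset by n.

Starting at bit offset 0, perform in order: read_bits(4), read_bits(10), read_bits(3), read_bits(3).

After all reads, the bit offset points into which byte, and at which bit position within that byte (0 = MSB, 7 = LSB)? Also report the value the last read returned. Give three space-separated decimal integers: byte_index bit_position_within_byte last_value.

Answer: 2 4 5

Derivation:
Read 1: bits[0:4] width=4 -> value=13 (bin 1101); offset now 4 = byte 0 bit 4; 44 bits remain
Read 2: bits[4:14] width=10 -> value=859 (bin 1101011011); offset now 14 = byte 1 bit 6; 34 bits remain
Read 3: bits[14:17] width=3 -> value=1 (bin 001); offset now 17 = byte 2 bit 1; 31 bits remain
Read 4: bits[17:20] width=3 -> value=5 (bin 101); offset now 20 = byte 2 bit 4; 28 bits remain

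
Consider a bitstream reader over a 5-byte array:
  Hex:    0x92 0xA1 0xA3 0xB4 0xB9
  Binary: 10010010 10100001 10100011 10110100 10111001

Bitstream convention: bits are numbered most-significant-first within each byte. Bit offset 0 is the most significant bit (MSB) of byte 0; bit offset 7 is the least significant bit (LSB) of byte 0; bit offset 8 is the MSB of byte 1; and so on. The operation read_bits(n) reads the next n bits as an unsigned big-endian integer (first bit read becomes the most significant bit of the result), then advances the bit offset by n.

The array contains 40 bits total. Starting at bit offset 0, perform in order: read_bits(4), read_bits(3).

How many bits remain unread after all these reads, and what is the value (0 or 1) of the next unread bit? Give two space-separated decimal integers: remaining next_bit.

Read 1: bits[0:4] width=4 -> value=9 (bin 1001); offset now 4 = byte 0 bit 4; 36 bits remain
Read 2: bits[4:7] width=3 -> value=1 (bin 001); offset now 7 = byte 0 bit 7; 33 bits remain

Answer: 33 0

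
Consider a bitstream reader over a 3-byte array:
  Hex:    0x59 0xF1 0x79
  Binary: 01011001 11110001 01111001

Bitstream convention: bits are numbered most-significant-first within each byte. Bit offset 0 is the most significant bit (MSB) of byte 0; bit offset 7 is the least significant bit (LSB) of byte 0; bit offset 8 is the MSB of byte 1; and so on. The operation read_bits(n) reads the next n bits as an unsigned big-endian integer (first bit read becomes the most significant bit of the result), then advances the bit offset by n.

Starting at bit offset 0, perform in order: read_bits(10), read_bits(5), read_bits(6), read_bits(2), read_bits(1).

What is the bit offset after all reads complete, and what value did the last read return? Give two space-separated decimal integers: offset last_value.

Read 1: bits[0:10] width=10 -> value=359 (bin 0101100111); offset now 10 = byte 1 bit 2; 14 bits remain
Read 2: bits[10:15] width=5 -> value=24 (bin 11000); offset now 15 = byte 1 bit 7; 9 bits remain
Read 3: bits[15:21] width=6 -> value=47 (bin 101111); offset now 21 = byte 2 bit 5; 3 bits remain
Read 4: bits[21:23] width=2 -> value=0 (bin 00); offset now 23 = byte 2 bit 7; 1 bits remain
Read 5: bits[23:24] width=1 -> value=1 (bin 1); offset now 24 = byte 3 bit 0; 0 bits remain

Answer: 24 1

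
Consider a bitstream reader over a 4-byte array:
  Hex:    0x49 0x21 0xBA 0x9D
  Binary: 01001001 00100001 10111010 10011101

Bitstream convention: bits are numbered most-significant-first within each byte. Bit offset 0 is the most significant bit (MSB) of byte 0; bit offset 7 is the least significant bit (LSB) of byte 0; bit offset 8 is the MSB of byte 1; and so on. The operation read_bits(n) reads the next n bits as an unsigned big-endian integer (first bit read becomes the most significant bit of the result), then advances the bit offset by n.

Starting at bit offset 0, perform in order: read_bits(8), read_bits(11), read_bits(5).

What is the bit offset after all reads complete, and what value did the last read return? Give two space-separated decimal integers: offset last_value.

Read 1: bits[0:8] width=8 -> value=73 (bin 01001001); offset now 8 = byte 1 bit 0; 24 bits remain
Read 2: bits[8:19] width=11 -> value=269 (bin 00100001101); offset now 19 = byte 2 bit 3; 13 bits remain
Read 3: bits[19:24] width=5 -> value=26 (bin 11010); offset now 24 = byte 3 bit 0; 8 bits remain

Answer: 24 26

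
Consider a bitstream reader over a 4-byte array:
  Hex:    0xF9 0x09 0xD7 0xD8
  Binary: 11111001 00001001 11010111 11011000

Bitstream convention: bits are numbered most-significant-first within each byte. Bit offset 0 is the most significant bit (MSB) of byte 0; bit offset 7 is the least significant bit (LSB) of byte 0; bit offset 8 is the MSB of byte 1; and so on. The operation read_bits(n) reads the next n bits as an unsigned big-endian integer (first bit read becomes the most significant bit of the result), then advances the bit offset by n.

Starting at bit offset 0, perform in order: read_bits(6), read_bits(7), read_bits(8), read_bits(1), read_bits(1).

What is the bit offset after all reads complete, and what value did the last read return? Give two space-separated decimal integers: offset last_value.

Answer: 23 1

Derivation:
Read 1: bits[0:6] width=6 -> value=62 (bin 111110); offset now 6 = byte 0 bit 6; 26 bits remain
Read 2: bits[6:13] width=7 -> value=33 (bin 0100001); offset now 13 = byte 1 bit 5; 19 bits remain
Read 3: bits[13:21] width=8 -> value=58 (bin 00111010); offset now 21 = byte 2 bit 5; 11 bits remain
Read 4: bits[21:22] width=1 -> value=1 (bin 1); offset now 22 = byte 2 bit 6; 10 bits remain
Read 5: bits[22:23] width=1 -> value=1 (bin 1); offset now 23 = byte 2 bit 7; 9 bits remain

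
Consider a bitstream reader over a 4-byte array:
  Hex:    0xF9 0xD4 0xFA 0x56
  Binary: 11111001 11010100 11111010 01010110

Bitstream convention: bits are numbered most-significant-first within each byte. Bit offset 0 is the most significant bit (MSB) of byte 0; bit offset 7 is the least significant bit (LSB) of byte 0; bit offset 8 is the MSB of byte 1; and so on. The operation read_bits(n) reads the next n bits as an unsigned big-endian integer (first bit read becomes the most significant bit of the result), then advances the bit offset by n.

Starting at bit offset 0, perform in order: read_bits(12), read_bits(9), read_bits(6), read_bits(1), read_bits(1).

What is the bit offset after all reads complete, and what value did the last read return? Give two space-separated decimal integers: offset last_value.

Read 1: bits[0:12] width=12 -> value=3997 (bin 111110011101); offset now 12 = byte 1 bit 4; 20 bits remain
Read 2: bits[12:21] width=9 -> value=159 (bin 010011111); offset now 21 = byte 2 bit 5; 11 bits remain
Read 3: bits[21:27] width=6 -> value=18 (bin 010010); offset now 27 = byte 3 bit 3; 5 bits remain
Read 4: bits[27:28] width=1 -> value=1 (bin 1); offset now 28 = byte 3 bit 4; 4 bits remain
Read 5: bits[28:29] width=1 -> value=0 (bin 0); offset now 29 = byte 3 bit 5; 3 bits remain

Answer: 29 0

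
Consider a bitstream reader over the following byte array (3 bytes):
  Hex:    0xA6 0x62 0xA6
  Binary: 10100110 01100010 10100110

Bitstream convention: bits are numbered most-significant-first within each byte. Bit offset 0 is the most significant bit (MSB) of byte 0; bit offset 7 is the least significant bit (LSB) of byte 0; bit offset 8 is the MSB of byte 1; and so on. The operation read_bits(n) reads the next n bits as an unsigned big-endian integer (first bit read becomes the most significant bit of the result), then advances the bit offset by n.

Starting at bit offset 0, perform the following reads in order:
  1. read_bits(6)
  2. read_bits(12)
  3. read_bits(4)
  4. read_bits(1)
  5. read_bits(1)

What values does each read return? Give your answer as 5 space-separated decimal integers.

Answer: 41 2442 9 1 0

Derivation:
Read 1: bits[0:6] width=6 -> value=41 (bin 101001); offset now 6 = byte 0 bit 6; 18 bits remain
Read 2: bits[6:18] width=12 -> value=2442 (bin 100110001010); offset now 18 = byte 2 bit 2; 6 bits remain
Read 3: bits[18:22] width=4 -> value=9 (bin 1001); offset now 22 = byte 2 bit 6; 2 bits remain
Read 4: bits[22:23] width=1 -> value=1 (bin 1); offset now 23 = byte 2 bit 7; 1 bits remain
Read 5: bits[23:24] width=1 -> value=0 (bin 0); offset now 24 = byte 3 bit 0; 0 bits remain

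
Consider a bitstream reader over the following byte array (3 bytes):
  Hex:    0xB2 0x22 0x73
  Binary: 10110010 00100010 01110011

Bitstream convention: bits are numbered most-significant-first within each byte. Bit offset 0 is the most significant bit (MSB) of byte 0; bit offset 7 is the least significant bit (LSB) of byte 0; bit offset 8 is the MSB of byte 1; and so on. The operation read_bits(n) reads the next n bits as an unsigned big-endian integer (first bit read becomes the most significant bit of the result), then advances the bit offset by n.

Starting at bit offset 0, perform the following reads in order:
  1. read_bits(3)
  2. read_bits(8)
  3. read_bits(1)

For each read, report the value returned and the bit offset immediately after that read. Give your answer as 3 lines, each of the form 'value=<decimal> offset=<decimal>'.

Read 1: bits[0:3] width=3 -> value=5 (bin 101); offset now 3 = byte 0 bit 3; 21 bits remain
Read 2: bits[3:11] width=8 -> value=145 (bin 10010001); offset now 11 = byte 1 bit 3; 13 bits remain
Read 3: bits[11:12] width=1 -> value=0 (bin 0); offset now 12 = byte 1 bit 4; 12 bits remain

Answer: value=5 offset=3
value=145 offset=11
value=0 offset=12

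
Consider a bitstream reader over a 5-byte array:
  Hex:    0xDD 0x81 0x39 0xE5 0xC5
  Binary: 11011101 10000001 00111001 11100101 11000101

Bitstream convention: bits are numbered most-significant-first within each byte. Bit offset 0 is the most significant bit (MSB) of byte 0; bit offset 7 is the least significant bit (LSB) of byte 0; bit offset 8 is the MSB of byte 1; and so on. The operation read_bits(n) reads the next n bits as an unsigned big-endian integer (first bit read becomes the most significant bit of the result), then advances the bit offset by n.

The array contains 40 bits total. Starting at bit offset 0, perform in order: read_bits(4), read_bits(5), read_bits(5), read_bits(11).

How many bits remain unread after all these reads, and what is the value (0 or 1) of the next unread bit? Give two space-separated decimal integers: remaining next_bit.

Answer: 15 1

Derivation:
Read 1: bits[0:4] width=4 -> value=13 (bin 1101); offset now 4 = byte 0 bit 4; 36 bits remain
Read 2: bits[4:9] width=5 -> value=27 (bin 11011); offset now 9 = byte 1 bit 1; 31 bits remain
Read 3: bits[9:14] width=5 -> value=0 (bin 00000); offset now 14 = byte 1 bit 6; 26 bits remain
Read 4: bits[14:25] width=11 -> value=627 (bin 01001110011); offset now 25 = byte 3 bit 1; 15 bits remain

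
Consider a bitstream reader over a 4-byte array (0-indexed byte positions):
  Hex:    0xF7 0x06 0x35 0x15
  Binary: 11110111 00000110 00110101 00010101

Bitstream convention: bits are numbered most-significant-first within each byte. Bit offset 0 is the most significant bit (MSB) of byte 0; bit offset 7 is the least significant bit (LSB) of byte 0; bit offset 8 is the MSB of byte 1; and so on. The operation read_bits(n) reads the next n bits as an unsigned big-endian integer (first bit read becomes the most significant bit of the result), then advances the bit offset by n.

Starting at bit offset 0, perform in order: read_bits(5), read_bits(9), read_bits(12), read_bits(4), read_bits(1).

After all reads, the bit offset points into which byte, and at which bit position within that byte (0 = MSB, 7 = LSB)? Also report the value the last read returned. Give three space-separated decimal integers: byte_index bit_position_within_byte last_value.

Read 1: bits[0:5] width=5 -> value=30 (bin 11110); offset now 5 = byte 0 bit 5; 27 bits remain
Read 2: bits[5:14] width=9 -> value=449 (bin 111000001); offset now 14 = byte 1 bit 6; 18 bits remain
Read 3: bits[14:26] width=12 -> value=2260 (bin 100011010100); offset now 26 = byte 3 bit 2; 6 bits remain
Read 4: bits[26:30] width=4 -> value=5 (bin 0101); offset now 30 = byte 3 bit 6; 2 bits remain
Read 5: bits[30:31] width=1 -> value=0 (bin 0); offset now 31 = byte 3 bit 7; 1 bits remain

Answer: 3 7 0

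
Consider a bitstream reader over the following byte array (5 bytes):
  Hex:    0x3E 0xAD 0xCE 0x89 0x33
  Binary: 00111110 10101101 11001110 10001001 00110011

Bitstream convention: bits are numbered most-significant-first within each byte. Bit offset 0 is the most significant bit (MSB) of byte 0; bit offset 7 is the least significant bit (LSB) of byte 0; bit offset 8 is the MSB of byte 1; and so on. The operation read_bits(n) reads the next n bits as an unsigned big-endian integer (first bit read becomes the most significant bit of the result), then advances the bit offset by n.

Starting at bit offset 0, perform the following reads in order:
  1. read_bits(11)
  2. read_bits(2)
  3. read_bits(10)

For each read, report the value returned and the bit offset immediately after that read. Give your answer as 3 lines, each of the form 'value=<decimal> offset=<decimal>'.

Answer: value=501 offset=11
value=1 offset=13
value=743 offset=23

Derivation:
Read 1: bits[0:11] width=11 -> value=501 (bin 00111110101); offset now 11 = byte 1 bit 3; 29 bits remain
Read 2: bits[11:13] width=2 -> value=1 (bin 01); offset now 13 = byte 1 bit 5; 27 bits remain
Read 3: bits[13:23] width=10 -> value=743 (bin 1011100111); offset now 23 = byte 2 bit 7; 17 bits remain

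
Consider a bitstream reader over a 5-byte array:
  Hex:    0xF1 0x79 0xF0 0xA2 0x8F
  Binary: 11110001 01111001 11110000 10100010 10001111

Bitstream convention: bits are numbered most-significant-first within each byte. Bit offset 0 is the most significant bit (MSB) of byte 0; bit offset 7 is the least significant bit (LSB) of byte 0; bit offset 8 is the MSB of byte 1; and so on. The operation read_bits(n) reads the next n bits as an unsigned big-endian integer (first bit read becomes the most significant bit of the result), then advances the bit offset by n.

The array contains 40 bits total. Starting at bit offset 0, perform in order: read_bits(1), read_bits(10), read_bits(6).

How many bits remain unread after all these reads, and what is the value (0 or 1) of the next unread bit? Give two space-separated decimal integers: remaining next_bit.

Answer: 23 1

Derivation:
Read 1: bits[0:1] width=1 -> value=1 (bin 1); offset now 1 = byte 0 bit 1; 39 bits remain
Read 2: bits[1:11] width=10 -> value=907 (bin 1110001011); offset now 11 = byte 1 bit 3; 29 bits remain
Read 3: bits[11:17] width=6 -> value=51 (bin 110011); offset now 17 = byte 2 bit 1; 23 bits remain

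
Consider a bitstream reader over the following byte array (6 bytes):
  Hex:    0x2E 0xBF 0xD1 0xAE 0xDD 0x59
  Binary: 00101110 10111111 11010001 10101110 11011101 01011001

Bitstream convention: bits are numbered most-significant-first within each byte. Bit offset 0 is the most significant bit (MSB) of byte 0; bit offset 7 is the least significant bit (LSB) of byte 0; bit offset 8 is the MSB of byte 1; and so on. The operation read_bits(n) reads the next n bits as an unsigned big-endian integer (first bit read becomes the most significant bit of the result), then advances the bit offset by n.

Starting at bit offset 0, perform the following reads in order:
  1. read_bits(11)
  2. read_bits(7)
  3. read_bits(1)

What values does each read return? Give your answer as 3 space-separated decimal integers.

Read 1: bits[0:11] width=11 -> value=373 (bin 00101110101); offset now 11 = byte 1 bit 3; 37 bits remain
Read 2: bits[11:18] width=7 -> value=127 (bin 1111111); offset now 18 = byte 2 bit 2; 30 bits remain
Read 3: bits[18:19] width=1 -> value=0 (bin 0); offset now 19 = byte 2 bit 3; 29 bits remain

Answer: 373 127 0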